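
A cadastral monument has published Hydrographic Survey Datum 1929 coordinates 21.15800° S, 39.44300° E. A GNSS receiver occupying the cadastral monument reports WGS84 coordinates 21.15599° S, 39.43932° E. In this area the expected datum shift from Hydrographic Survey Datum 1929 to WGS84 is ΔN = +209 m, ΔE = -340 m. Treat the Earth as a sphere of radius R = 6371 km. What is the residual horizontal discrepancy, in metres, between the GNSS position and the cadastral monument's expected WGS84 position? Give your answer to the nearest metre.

44 m

Observed coordinate differences: Δφ = +0.00201°, Δλ = -0.00368°.
Converting to metres (1° lat = 111195 m, cos φ = 0.932589): observed ΔN = 223.5 m, observed ΔE = -381.6 m.
Subtracting the expected shift leaves a residual of 223.5 − (209) = 14.5 m north and -381.6 − (-340) = -41.6 m east.
Residual distance = √(14.5² + (-41.6)²) = 44.1 m.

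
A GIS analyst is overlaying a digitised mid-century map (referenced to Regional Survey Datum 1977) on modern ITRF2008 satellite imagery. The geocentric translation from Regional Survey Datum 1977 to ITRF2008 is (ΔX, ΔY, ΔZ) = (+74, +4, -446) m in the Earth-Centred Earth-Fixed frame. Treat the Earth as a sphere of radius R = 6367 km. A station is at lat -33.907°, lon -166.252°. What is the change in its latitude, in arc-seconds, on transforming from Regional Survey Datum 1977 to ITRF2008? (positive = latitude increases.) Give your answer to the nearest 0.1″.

sin φ = -0.557847, cos φ = 0.829944, sin λ = -0.237652, cos λ = -0.971350.
North component: ΔN = −sin φ cos λ·ΔX − sin φ sin λ·ΔY + cos φ·ΔZ = −(-0.557847)(-0.971350)(74) − (-0.557847)(-0.237652)(4) + (0.829944)(-446) = -410.78 m.
1° of latitude spans πR/180 = 111125 m, so Δφ = -410.78 / 111125 × 3600 = -13.308″.

Δφ = -13.3″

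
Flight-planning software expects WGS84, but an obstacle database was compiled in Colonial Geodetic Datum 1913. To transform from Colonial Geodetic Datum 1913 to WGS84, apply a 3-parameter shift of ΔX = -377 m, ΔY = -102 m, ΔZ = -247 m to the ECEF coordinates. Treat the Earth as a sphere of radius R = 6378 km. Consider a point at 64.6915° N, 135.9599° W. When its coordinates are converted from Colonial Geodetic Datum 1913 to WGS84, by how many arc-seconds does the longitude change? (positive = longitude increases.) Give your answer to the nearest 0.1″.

Δλ = -14.3″

sin φ = 0.904019, cos φ = 0.427492, sin λ = -0.695162, cos λ = -0.718853.
East component: ΔE = −sin λ·ΔX + cos λ·ΔY = −(-0.695162)(-377) + (-0.718853)(-102) = -188.75 m.
1° of latitude spans πR/180 = 111317 m; at latitude φ, 1° of longitude spans that × cos φ = 47587.2 m, so Δλ = -188.75 / 47587.2 × 3600 = -14.279″.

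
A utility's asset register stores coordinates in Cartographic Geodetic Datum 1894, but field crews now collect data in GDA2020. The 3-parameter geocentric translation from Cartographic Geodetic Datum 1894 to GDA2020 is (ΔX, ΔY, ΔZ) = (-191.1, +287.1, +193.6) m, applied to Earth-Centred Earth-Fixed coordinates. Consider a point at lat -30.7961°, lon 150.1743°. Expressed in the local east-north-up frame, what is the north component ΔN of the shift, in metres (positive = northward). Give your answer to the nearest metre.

At φ = -30.7961°, λ = 150.1743°: sin φ = -0.511984, cos φ = 0.858995, sin λ = 0.497363, cos λ = -0.867542.
ΔN = −sin φ cos λ·ΔX − sin φ sin λ·ΔY + cos φ·ΔZ = −(-0.511984)(-0.867542)(-191.1) − (-0.511984)(0.497363)(287.1) + (0.858995)(193.6) = 324.29 m.

ΔN = 324 m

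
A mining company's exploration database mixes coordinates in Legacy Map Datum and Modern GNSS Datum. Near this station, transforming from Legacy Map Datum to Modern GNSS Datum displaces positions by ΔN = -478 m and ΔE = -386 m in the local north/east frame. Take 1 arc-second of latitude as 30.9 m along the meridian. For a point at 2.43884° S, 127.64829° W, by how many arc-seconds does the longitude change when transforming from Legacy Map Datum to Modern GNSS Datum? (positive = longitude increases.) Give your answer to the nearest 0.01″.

Δλ = -12.50″

At latitude -2.43884°, cos φ = 0.999094.
1″ of longitude at this latitude = 30.90 × cos φ = 30.8720 m, so Δλ = -386.0 / 30.8720 = -12.503″.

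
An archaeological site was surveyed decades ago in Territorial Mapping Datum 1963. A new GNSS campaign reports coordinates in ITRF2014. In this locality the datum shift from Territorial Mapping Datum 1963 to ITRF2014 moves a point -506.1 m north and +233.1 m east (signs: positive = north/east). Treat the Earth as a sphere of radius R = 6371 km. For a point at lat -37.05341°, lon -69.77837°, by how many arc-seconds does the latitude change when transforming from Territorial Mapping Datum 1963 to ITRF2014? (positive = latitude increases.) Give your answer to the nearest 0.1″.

On a sphere of radius R, 1 rad of latitude = R, so Δφ = ΔN / R = -506.1 / 6371000 = -7.9438e-05 rad = -16.385″.

Δφ = -16.4″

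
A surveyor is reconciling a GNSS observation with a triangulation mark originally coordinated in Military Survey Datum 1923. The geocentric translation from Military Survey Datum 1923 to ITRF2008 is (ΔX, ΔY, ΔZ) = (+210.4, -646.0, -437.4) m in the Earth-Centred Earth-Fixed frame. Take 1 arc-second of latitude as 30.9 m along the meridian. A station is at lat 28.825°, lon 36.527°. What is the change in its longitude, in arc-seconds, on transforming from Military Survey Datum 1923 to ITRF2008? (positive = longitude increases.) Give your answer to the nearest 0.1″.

sin φ = 0.482136, cos φ = 0.876096, sin λ = 0.595202, cos λ = 0.803576.
East component: ΔE = −sin λ·ΔX + cos λ·ΔY = −(0.595202)(210.4) + (0.803576)(-646.0) = -644.34 m.
1° of latitude spans 3600 × 30.90 = 111240 m; at latitude φ, 1° of longitude spans that × cos φ = 97457.0 m, so Δλ = -644.34 / 97457.0 × 3600 = -23.802″.

Δλ = -23.8″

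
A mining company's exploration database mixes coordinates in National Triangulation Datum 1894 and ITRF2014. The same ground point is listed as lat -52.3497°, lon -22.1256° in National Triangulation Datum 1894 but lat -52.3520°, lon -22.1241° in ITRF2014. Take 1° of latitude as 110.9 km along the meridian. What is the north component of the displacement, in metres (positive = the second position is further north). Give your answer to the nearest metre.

ΔN = -255 m

Δφ = -52.3520° − -52.3497° = -0.0023°; Δλ = -22.1241° − -22.1256° = +0.0015°.
ΔN = Δφ × 110900 = -255.1 m; ΔE = Δλ × 110900 × cos(-52.3497°) = +0.0015 × 110900 × 0.610840 = 101.6 m.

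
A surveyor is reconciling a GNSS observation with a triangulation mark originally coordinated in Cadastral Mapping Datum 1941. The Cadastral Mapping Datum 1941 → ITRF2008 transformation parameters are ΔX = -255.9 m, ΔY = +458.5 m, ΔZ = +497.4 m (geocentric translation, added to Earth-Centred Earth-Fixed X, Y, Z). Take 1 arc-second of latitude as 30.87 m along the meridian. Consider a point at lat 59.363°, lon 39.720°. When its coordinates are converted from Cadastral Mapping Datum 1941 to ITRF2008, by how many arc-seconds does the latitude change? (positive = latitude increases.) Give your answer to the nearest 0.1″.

Δφ = 5.5″

sin φ = 0.860413, cos φ = 0.509597, sin λ = 0.639036, cos λ = 0.769177.
North component: ΔN = −sin φ cos λ·ΔX − sin φ sin λ·ΔY + cos φ·ΔZ = −(0.860413)(0.769177)(-255.9) − (0.860413)(0.639036)(458.5) + (0.509597)(497.4) = 170.73 m.
1° of latitude spans 3600 × 30.87 = 111132 m, so Δφ = 170.73 / 111132 × 3600 = 5.531″.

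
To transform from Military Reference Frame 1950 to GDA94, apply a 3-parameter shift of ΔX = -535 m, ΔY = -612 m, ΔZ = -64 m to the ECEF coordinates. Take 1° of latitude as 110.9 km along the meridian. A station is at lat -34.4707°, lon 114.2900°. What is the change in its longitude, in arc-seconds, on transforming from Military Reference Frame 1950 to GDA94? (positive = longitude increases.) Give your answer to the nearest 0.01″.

Δλ = 29.11″

sin φ = -0.565985, cos φ = 0.824416, sin λ = 0.911475, cos λ = -0.411355.
East component: ΔE = −sin λ·ΔX + cos λ·ΔY = −(0.911475)(-535) + (-0.411355)(-612) = 739.39 m.
1° of latitude spans 110900 m; at latitude φ, 1° of longitude spans that × cos φ = 91427.7 m, so Δλ = 739.39 / 91427.7 × 3600 = 29.114″.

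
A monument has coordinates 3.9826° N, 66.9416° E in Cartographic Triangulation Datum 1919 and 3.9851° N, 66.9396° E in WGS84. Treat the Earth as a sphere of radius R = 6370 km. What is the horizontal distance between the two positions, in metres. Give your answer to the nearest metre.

356 m

Δφ = 3.9851° − 3.9826° = +0.0025°; Δλ = 66.9396° − 66.9416° = -0.0020°.
1° along a meridian = πR/180 = 111177 m.
ΔN = Δφ × 111177 = 277.9 m; ΔE = Δλ × 111177 × cos(3.9826°) = -0.0020 × 111177 × 0.997585 = -221.8 m.
Distance = √(ΔE² + ΔN²) = √((-221.8)² + 277.9²) = 355.6 m.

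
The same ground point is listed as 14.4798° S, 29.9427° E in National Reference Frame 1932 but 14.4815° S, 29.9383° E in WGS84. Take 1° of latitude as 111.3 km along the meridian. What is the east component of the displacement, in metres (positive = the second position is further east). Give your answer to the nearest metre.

Δφ = -14.4815° − -14.4798° = -0.0017°; Δλ = 29.9383° − 29.9427° = -0.0044°.
ΔN = Δφ × 111300 = -189.2 m; ΔE = Δλ × 111300 × cos(-14.4798°) = -0.0044 × 111300 × 0.968236 = -474.2 m.

ΔE = -474 m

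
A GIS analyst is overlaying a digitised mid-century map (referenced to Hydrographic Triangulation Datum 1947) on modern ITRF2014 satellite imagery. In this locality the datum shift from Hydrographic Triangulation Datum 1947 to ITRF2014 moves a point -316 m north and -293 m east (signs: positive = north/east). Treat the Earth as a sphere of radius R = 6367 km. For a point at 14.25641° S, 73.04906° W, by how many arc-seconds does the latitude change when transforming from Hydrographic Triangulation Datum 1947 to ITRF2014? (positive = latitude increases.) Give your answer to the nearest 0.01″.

On a sphere of radius R, 1 rad of latitude = R, so Δφ = ΔN / R = -316.0 / 6367000 = -4.9631e-05 rad = -10.237″.

Δφ = -10.24″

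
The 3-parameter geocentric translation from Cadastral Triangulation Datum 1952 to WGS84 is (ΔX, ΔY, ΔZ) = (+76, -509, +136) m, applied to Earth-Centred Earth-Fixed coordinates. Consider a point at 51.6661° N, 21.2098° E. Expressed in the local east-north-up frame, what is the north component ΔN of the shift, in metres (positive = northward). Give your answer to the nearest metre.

ΔN = 173 m

At φ = 51.6661°, λ = 21.2098°: sin φ = 0.784410, cos φ = 0.620243, sin λ = 0.361784, cos λ = 0.932262.
ΔN = −sin φ cos λ·ΔX − sin φ sin λ·ΔY + cos φ·ΔZ = −(0.784410)(0.932262)(76) − (0.784410)(0.361784)(-509) + (0.620243)(136) = 173.22 m.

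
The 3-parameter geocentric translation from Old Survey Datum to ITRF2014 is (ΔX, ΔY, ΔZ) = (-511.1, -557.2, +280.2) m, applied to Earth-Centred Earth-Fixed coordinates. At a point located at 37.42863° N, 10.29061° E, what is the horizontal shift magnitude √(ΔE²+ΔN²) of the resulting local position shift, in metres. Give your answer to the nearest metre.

At φ = 37.42863°, λ = 10.29061°: sin φ = 0.607773, cos φ = 0.794111, sin λ = 0.178641, cos λ = 0.983914.
ΔE = −sin λ·ΔX + cos λ·ΔY = −(0.178641)·(-511.1) + (0.983914)·(-557.2) = -456.93 m.
ΔN = −sin φ cos λ·ΔX − sin φ sin λ·ΔY + cos φ·ΔZ = −(0.607773)(0.983914)(-511.1) − (0.607773)(0.178641)(-557.2) + (0.794111)(280.2) = 588.64 m.
Horizontal magnitude = √(ΔE² + ΔN²) = √((-456.93)² + 588.64²) = 745.18 m.

745 m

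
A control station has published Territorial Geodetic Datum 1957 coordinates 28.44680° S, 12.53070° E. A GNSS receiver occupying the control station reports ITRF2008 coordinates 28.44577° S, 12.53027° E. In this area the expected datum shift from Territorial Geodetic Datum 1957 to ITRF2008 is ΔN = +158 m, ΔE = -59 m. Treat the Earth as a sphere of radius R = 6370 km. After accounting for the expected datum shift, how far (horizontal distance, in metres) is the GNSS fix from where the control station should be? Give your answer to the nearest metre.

Observed coordinate differences: Δφ = +0.00103°, Δλ = -0.00043°.
Converting to metres (1° lat = 111177 m, cos φ = 0.879260): observed ΔN = 114.5 m, observed ΔE = -42.0 m.
Subtracting the expected shift leaves a residual of 114.5 − (158) = -43.5 m north and -42.0 − (-59) = 17.0 m east.
Residual distance = √((-43.5)² + 17.0²) = 46.7 m.

47 m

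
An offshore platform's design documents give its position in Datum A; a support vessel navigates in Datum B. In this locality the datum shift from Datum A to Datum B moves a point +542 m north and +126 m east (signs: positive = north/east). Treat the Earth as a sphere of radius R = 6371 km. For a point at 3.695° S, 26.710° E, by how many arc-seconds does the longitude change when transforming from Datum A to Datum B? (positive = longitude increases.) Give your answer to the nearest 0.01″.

At latitude -3.695°, cos φ = 0.997921.
One radian of longitude at latitude φ spans R cos φ, so Δλ = ΔE / (R cos φ) = 126.0 / (6371000 × 0.997921) = 1.9818e-05 rad = 4.088″.

Δλ = 4.09″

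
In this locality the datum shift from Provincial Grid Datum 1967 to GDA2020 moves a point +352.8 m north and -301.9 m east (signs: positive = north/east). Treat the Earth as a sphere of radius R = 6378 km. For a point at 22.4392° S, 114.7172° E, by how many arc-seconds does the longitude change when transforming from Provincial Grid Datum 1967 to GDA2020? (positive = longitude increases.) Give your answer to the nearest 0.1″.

At latitude -22.4392°, cos φ = 0.924285.
One radian of longitude at latitude φ spans R cos φ, so Δλ = ΔE / (R cos φ) = -301.9 / (6378000 × 0.924285) = -5.1212e-05 rad = -10.563″.

Δλ = -10.6″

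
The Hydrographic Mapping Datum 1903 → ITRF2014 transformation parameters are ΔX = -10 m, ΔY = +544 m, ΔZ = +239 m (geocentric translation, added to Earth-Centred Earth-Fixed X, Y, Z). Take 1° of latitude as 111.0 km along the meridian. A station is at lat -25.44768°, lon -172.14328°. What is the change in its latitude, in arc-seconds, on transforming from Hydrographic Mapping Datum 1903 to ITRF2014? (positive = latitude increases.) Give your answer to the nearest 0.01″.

Δφ = 6.10″

sin φ = -0.429687, cos φ = 0.902978, sin λ = -0.136696, cos λ = -0.990613.
North component: ΔN = −sin φ cos λ·ΔX − sin φ sin λ·ΔY + cos φ·ΔZ = −(-0.429687)(-0.990613)(-10) − (-0.429687)(-0.136696)(544) + (0.902978)(239) = 188.12 m.
1° of latitude spans 111000 m, so Δφ = 188.12 / 111000 × 3600 = 6.101″.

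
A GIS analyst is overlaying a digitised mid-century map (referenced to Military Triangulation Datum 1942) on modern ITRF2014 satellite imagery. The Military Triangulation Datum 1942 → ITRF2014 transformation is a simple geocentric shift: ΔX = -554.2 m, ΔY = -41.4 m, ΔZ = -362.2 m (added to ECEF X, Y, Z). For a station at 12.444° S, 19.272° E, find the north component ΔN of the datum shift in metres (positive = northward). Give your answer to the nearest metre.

ΔN = -469 m

At φ = -12.444°, λ = 19.272°: sin φ = -0.215485, cos φ = 0.976507, sin λ = 0.330053, cos λ = 0.943962.
ΔN = −sin φ cos λ·ΔX − sin φ sin λ·ΔY + cos φ·ΔZ = −(-0.215485)(0.943962)(-554.2) − (-0.215485)(0.330053)(-41.4) + (0.976507)(-362.2) = -469.37 m.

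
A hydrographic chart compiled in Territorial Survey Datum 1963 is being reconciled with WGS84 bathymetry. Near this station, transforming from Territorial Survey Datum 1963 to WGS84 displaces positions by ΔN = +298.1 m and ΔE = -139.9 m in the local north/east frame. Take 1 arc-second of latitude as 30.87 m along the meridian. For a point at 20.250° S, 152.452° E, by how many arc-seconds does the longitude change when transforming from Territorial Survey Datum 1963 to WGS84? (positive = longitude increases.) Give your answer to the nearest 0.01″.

At latitude -20.250°, cos φ = 0.938191.
1″ of longitude at this latitude = 30.87 × cos φ = 28.9620 m, so Δλ = -139.9 / 28.9620 = -4.830″.

Δλ = -4.83″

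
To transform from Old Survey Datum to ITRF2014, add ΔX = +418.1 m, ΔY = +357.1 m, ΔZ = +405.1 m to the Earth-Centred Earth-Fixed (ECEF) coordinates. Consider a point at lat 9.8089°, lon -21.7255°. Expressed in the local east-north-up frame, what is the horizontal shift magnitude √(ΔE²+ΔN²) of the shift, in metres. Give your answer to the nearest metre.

At φ = 9.8089°, λ = -21.7255°: sin φ = 0.170363, cos φ = 0.985381, sin λ = -0.370160, cos λ = 0.928968.
ΔE = −sin λ·ΔX + cos λ·ΔY = −(-0.370160)·(418.1) + (0.928968)·(357.1) = 486.50 m.
ΔN = −sin φ cos λ·ΔX − sin φ sin λ·ΔY + cos φ·ΔZ = −(0.170363)(0.928968)(418.1) − (0.170363)(-0.370160)(357.1) + (0.985381)(405.1) = 355.53 m.
Horizontal magnitude = √(ΔE² + ΔN²) = √(486.50² + 355.53²) = 602.56 m.

603 m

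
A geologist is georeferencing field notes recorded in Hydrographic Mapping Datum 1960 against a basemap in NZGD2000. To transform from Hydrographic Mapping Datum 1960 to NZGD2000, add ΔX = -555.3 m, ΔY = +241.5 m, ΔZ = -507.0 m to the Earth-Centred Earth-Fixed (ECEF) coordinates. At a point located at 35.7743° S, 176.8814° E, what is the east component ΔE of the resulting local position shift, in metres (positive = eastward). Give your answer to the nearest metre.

ΔE = -211 m

The local east axis at (φ, λ) is (−sin λ, cos λ, 0), so ΔE = −sin(176.8814°)·(-555.3) + cos(176.8814°)·241.5 = -210.93 m.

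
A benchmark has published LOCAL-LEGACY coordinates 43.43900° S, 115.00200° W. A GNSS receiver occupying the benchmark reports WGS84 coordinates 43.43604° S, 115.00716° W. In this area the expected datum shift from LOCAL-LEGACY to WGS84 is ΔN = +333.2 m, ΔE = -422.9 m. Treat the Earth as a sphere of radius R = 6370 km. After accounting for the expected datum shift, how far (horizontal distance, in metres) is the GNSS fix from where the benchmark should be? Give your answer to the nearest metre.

8 m

Observed coordinate differences: Δφ = +0.00296°, Δλ = -0.00516°.
Converting to metres (1° lat = 111177 m, cos φ = 0.726107): observed ΔN = 329.1 m, observed ΔE = -416.5 m.
Subtracting the expected shift leaves a residual of 329.1 − (333.2) = -4.1 m north and -416.5 − (-422.9) = 6.4 m east.
Residual distance = √((-4.1)² + 6.4²) = 7.6 m.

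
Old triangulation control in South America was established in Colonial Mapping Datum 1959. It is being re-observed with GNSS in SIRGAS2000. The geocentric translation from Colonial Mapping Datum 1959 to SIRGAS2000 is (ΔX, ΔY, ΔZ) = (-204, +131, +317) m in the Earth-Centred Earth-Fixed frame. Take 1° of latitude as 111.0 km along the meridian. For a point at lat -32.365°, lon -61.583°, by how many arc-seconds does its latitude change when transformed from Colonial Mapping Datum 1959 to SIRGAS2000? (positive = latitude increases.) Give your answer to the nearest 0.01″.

Δφ = 5.00″

sin φ = -0.535311, cos φ = 0.844655, sin λ = -0.879507, cos λ = 0.475885.
North component: ΔN = −sin φ cos λ·ΔX − sin φ sin λ·ΔY + cos φ·ΔZ = −(-0.535311)(0.475885)(-204) − (-0.535311)(-0.879507)(131) + (0.844655)(317) = 154.11 m.
1° of latitude spans 111000 m, so Δφ = 154.11 / 111000 × 3600 = 4.998″.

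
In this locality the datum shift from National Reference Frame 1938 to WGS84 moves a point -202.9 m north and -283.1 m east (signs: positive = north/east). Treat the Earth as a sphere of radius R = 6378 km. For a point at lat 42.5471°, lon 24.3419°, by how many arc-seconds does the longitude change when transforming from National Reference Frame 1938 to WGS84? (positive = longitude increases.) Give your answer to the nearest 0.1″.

Δλ = -12.4″

At latitude 42.5471°, cos φ = 0.736722.
One radian of longitude at latitude φ spans R cos φ, so Δλ = ΔE / (R cos φ) = -283.1 / (6378000 × 0.736722) = -6.0249e-05 rad = -12.427″.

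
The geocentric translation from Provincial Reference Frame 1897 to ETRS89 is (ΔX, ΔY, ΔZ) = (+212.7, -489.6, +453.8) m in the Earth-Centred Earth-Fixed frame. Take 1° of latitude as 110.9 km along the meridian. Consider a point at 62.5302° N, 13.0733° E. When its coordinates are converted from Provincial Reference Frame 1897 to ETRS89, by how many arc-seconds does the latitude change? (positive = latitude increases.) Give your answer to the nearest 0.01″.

Δφ = 4.02″

sin φ = 0.887254, cos φ = 0.461281, sin λ = 0.226197, cos λ = 0.974081.
North component: ΔN = −sin φ cos λ·ΔX − sin φ sin λ·ΔY + cos φ·ΔZ = −(0.887254)(0.974081)(212.7) − (0.887254)(0.226197)(-489.6) + (0.461281)(453.8) = 123.76 m.
1° of latitude spans 110900 m, so Δφ = 123.76 / 110900 × 3600 = 4.018″.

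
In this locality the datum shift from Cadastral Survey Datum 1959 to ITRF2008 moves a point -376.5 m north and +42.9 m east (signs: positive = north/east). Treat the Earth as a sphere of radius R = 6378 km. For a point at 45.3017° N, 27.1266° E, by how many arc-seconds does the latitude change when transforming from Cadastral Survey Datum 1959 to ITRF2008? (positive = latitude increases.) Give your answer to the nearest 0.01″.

On a sphere of radius R, 1 rad of latitude = R, so Δφ = ΔN / R = -376.5 / 6378000 = -5.9031e-05 rad = -12.176″.

Δφ = -12.18″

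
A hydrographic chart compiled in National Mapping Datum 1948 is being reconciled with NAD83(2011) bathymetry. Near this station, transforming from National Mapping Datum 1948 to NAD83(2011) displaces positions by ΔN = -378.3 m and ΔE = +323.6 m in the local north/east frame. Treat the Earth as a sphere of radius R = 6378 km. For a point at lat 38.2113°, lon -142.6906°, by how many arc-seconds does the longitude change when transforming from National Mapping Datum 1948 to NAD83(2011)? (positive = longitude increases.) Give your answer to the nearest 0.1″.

At latitude 38.2113°, cos φ = 0.785735.
One radian of longitude at latitude φ spans R cos φ, so Δλ = ΔE / (R cos φ) = 323.6 / (6378000 × 0.785735) = 6.4573e-05 rad = 13.319″.

Δλ = 13.3″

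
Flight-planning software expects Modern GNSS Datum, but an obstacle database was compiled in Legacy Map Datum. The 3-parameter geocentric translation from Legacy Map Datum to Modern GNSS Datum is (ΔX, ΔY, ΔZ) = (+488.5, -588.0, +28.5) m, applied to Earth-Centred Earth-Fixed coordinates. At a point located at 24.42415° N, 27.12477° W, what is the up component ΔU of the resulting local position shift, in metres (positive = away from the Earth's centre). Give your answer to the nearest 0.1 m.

ΔU = 651.7 m

The local up (radial) axis is (cos φ cos λ, cos φ sin λ, sin φ), giving ΔU = 395.865 + 244.095 + 11.784 = 651.74 m.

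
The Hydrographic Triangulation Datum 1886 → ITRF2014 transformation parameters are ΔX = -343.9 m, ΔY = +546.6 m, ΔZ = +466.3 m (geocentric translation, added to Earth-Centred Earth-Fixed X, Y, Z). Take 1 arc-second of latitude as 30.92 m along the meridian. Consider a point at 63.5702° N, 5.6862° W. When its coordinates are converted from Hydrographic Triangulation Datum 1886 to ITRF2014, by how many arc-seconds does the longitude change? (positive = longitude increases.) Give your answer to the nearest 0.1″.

Δλ = 37.0″

sin φ = 0.895480, cos φ = 0.445101, sin λ = -0.099080, cos λ = 0.995079.
East component: ΔE = −sin λ·ΔX + cos λ·ΔY = −(-0.099080)(-343.9) + (0.995079)(546.6) = 509.84 m.
1° of latitude spans 3600 × 30.92 = 111312 m; at latitude φ, 1° of longitude spans that × cos φ = 49545.1 m, so Δλ = 509.84 / 49545.1 × 3600 = 37.045″.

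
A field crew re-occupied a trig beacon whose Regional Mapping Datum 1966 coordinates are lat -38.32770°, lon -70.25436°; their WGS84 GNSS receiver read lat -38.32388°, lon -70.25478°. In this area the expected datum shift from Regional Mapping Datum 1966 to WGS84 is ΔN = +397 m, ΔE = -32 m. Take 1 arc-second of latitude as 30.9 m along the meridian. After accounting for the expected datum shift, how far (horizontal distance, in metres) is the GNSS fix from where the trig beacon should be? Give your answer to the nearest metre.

28 m

Observed coordinate differences: Δφ = +0.00382°, Δλ = -0.00042°.
Converting to metres (1° lat = 111240 m, cos φ = 0.784477): observed ΔN = 424.9 m, observed ΔE = -36.7 m.
Subtracting the expected shift leaves a residual of 424.9 − (397) = 27.9 m north and -36.7 − (-32) = -4.7 m east.
Residual distance = √(27.9² + (-4.7)²) = 28.3 m.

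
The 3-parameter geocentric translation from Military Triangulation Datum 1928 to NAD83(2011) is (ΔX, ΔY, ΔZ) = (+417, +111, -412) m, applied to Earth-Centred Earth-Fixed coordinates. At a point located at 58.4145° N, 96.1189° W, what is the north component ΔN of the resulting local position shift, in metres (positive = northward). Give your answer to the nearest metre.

ΔN = -84 m

The local north axis is (−sin φ cos λ, −sin φ sin λ, cos φ), giving ΔN = 37.864 + 94.018 − 215.793 = -83.91 m.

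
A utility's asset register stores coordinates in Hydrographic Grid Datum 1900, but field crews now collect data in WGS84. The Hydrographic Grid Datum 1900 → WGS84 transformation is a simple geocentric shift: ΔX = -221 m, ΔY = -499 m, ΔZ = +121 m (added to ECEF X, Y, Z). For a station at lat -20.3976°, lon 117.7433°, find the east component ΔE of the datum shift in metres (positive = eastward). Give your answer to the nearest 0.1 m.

ΔE = 427.9 m

The local east axis at (φ, λ) is (−sin λ, cos λ, 0), so ΔE = −sin(117.7433°)·(-221) + cos(117.7433°)·(-499) = 427.88 m.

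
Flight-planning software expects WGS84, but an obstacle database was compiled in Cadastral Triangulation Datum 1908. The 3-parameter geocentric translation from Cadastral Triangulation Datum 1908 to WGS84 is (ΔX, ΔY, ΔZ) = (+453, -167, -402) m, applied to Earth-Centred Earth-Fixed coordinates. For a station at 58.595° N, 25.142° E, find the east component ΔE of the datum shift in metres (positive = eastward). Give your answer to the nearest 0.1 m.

The local east axis at (φ, λ) is (−sin λ, cos λ, 0), so ΔE = −sin(25.142°)·453 + cos(25.142°)·(-167) = -343.64 m.

ΔE = -343.6 m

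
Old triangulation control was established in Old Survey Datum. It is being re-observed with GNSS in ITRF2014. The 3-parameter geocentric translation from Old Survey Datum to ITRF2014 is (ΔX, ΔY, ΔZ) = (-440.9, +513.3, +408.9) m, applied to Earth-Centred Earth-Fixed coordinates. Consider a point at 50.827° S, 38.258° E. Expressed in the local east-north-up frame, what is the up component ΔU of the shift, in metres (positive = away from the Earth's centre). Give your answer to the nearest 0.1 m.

ΔU = -334.9 m

The local up (radial) axis is (cos φ cos λ, cos φ sin λ, sin φ), giving ΔU = -218.687 + 200.766 − 316.997 = -334.92 m.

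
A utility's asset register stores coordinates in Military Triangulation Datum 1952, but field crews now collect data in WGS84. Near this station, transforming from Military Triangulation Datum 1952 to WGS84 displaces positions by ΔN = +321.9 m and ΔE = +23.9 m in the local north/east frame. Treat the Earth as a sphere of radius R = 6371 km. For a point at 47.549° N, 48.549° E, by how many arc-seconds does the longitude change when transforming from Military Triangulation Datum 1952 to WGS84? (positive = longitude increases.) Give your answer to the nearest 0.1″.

At latitude 47.549°, cos φ = 0.674959.
One radian of longitude at latitude φ spans R cos φ, so Δλ = ΔE / (R cos φ) = 23.9 / (6371000 × 0.674959) = 5.5579e-06 rad = 1.146″.

Δλ = 1.1″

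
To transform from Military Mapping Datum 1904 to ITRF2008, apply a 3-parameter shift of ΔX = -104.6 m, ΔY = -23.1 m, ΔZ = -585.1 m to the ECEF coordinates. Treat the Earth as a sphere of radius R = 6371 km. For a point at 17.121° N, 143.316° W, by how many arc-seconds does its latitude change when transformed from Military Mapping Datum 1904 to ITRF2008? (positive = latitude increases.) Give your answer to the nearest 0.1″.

sin φ = 0.294391, cos φ = 0.955685, sin λ = -0.597401, cos λ = -0.801943.
North component: ΔN = −sin φ cos λ·ΔX − sin φ sin λ·ΔY + cos φ·ΔZ = −(0.294391)(-0.801943)(-104.6) − (0.294391)(-0.597401)(-23.1) + (0.955685)(-585.1) = -587.93 m.
1° of latitude spans πR/180 = 111195 m, so Δφ = -587.93 / 111195 × 3600 = -19.035″.

Δφ = -19.0″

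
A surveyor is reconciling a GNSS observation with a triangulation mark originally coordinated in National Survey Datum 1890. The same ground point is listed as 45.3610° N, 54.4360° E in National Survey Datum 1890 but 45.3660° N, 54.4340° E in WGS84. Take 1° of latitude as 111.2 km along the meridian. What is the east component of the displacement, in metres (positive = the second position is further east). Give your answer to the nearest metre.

Δφ = 45.3660° − 45.3610° = +0.0050°; Δλ = 54.4340° − 54.4360° = -0.0020°.
ΔN = Δφ × 111200 = 556.0 m; ΔE = Δλ × 111200 × cos(45.3610°) = -0.0020 × 111200 × 0.702638 = -156.3 m.

ΔE = -156 m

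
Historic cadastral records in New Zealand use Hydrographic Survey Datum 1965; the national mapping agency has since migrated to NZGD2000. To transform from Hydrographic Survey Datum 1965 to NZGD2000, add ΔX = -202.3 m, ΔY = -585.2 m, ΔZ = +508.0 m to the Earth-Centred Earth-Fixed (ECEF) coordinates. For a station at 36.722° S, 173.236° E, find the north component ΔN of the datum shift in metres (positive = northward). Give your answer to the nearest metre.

ΔN = 486 m

The local north axis is (−sin φ cos λ, −sin φ sin λ, cos φ), giving ΔN = 120.120 − 41.212 + 407.185 = 486.09 m.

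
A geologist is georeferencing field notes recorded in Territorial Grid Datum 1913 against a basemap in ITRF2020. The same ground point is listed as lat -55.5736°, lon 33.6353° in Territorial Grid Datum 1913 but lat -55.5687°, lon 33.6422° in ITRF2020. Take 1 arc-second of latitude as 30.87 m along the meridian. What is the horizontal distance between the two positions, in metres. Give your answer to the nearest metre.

Δφ = -55.5687° − -55.5736° = +0.0049°; Δλ = 33.6422° − 33.6353° = +0.0069°.
1° of latitude = 3600 × 30.87 = 111132 m.
ΔN = Δφ × 111132 = 544.5 m; ΔE = Δλ × 111132 × cos(-55.5736°) = +0.0069 × 111132 × 0.565347 = 433.5 m.
Distance = √(ΔE² + ΔN²) = √(433.5² + 544.5²) = 696.0 m.

696 m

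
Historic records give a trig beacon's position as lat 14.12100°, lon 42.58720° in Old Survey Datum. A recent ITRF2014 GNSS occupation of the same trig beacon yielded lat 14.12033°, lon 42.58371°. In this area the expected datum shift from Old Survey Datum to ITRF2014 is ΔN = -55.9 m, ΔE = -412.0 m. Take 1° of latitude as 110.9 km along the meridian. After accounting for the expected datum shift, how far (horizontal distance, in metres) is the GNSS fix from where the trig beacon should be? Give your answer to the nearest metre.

41 m

Observed coordinate differences: Δφ = -0.00067°, Δλ = -0.00349°.
Converting to metres (1° lat = 110900 m, cos φ = 0.969783): observed ΔN = -74.3 m, observed ΔE = -375.3 m.
Subtracting the expected shift leaves a residual of -74.3 − (-55.9) = -18.4 m north and -375.3 − (-412.0) = 36.7 m east.
Residual distance = √((-18.4)² + 36.7²) = 41.0 m.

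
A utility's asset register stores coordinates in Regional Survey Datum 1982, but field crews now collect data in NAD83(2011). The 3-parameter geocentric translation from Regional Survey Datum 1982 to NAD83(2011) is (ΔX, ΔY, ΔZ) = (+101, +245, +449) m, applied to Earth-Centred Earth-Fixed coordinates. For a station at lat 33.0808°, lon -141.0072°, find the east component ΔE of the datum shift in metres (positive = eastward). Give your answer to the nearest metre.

The local east axis at (φ, λ) is (−sin λ, cos λ, 0), so ΔE = −sin(-141.0072°)·101 + cos(-141.0072°)·245 = -126.87 m.

ΔE = -127 m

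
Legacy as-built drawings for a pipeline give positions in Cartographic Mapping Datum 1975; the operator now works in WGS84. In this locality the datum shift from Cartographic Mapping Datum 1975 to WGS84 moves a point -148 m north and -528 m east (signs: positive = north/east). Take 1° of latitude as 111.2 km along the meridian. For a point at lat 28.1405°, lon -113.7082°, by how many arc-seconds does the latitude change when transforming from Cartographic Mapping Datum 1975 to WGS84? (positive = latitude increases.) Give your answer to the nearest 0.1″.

1° of latitude = 111.2 km, so Δφ = -148.0 / 111200 = -0.0013309° = -4.791″.

Δφ = -4.8″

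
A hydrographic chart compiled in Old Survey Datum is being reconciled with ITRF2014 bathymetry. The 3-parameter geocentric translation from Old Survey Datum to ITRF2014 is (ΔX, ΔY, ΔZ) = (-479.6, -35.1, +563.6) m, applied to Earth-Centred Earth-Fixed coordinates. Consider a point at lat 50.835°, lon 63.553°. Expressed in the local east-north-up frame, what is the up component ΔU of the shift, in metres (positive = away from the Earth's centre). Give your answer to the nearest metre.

At φ = 50.835°, λ = 63.553°: sin φ = 0.775330, cos φ = 0.631556, sin λ = 0.895347, cos λ = 0.445370.
ΔU = cos φ cos λ·ΔX + cos φ sin λ·ΔY + sin φ·ΔZ = (0.631556)(0.445370)(-479.6) + (0.631556)(0.895347)(-35.1) + (0.775330)(563.6) = 282.23 m.

ΔU = 282 m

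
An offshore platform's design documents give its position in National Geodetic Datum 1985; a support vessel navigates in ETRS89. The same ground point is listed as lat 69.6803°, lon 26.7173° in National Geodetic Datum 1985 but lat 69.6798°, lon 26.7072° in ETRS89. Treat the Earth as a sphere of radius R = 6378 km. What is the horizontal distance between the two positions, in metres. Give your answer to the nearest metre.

394 m

Δφ = 69.6798° − 69.6803° = -0.0005°; Δλ = 26.7072° − 26.7173° = -0.0101°.
1° along a meridian = πR/180 = 111317 m.
ΔN = Δφ × 111317 = -55.7 m; ΔE = Δλ × 111317 × cos(69.6803°) = -0.0101 × 111317 × 0.347258 = -390.4 m.
Distance = √(ΔE² + ΔN²) = √((-390.4)² + (-55.7)²) = 394.4 m.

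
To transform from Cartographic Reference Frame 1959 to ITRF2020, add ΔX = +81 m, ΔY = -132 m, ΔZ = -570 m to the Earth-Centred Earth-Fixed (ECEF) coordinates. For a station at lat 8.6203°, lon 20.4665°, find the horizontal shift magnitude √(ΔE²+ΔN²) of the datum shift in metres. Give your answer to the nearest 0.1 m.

The local east axis at (φ, λ) is (−sin λ, cos λ, 0), so ΔE = −sin(20.4665°)·81 + cos(20.4665°)·(-132) = -151.99 m.
The local north axis is (−sin φ cos λ, −sin φ sin λ, cos φ), giving ΔN = -11.374 + 6.918 − 563.561 = -568.02 m.
Horizontal magnitude = √(ΔE² + ΔN²) = √((-151.99)² + (-568.02)²) = 588.00 m.

588.0 m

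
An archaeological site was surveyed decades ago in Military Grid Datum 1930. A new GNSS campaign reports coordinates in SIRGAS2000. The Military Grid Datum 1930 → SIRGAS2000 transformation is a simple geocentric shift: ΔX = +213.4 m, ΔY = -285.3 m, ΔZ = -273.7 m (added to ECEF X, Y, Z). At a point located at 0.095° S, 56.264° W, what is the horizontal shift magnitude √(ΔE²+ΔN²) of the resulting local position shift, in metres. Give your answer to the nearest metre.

The local east axis at (φ, λ) is (−sin λ, cos λ, 0), so ΔE = −sin(-56.264°)·213.4 + cos(-56.264°)·(-285.3) = 19.02 m.
The local north axis is (−sin φ cos λ, −sin φ sin λ, cos φ), giving ΔN = 0.197 + 0.393 − 273.700 = -273.11 m.
Horizontal magnitude = √(ΔE² + ΔN²) = √(19.02² + (-273.11)²) = 273.77 m.

274 m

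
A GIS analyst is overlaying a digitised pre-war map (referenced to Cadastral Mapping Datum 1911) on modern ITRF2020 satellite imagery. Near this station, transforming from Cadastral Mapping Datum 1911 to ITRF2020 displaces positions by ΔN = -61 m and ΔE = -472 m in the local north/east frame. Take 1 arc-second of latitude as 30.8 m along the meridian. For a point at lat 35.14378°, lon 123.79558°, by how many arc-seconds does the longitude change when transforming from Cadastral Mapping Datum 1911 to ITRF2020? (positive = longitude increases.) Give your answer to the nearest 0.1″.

Δλ = -18.7″

At latitude 35.14378°, cos φ = 0.817710.
1″ of longitude at this latitude = 30.80 × cos φ = 25.1855 m, so Δλ = -472.0 / 25.1855 = -18.741″.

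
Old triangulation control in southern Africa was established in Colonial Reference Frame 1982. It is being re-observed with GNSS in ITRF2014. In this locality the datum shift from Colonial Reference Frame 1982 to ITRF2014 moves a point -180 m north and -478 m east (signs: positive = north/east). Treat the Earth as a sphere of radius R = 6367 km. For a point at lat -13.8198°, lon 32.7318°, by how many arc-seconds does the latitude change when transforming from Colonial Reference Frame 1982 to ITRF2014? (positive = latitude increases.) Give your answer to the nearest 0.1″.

On a sphere of radius R, 1 rad of latitude = R, so Δφ = ΔN / R = -180.0 / 6367000 = -2.8271e-05 rad = -5.831″.

Δφ = -5.8″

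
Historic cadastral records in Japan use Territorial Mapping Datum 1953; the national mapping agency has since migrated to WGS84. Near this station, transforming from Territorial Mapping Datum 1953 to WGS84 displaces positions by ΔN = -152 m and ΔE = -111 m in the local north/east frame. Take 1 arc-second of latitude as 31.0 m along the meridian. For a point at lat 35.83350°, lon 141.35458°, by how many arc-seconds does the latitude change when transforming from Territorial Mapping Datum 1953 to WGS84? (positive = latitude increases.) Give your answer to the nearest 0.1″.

1″ of latitude = 31.00 m, so Δφ = -152.0 / 31.00 = -4.903″.

Δφ = -4.9″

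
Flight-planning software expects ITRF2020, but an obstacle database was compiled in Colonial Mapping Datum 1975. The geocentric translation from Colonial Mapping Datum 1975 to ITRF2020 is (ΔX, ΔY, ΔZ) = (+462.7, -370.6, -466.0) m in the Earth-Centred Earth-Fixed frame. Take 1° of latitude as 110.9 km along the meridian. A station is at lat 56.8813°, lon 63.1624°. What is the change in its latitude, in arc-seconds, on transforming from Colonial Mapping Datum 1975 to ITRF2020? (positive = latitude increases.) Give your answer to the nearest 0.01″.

sin φ = 0.837540, cos φ = 0.546375, sin λ = 0.892290, cos λ = 0.451463.
North component: ΔN = −sin φ cos λ·ΔX − sin φ sin λ·ΔY + cos φ·ΔZ = −(0.837540)(0.451463)(462.7) − (0.837540)(0.892290)(-370.6) + (0.546375)(-466.0) = -152.61 m.
1° of latitude spans 110900 m, so Δφ = -152.61 / 110900 × 3600 = -4.954″.

Δφ = -4.95″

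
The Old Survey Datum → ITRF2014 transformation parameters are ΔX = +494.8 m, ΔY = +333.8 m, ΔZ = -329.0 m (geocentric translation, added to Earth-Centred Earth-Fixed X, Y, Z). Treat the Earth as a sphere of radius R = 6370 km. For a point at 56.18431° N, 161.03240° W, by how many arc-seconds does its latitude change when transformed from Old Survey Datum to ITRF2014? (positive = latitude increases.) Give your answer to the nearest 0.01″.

Δφ = 9.58″

sin φ = 0.830832, cos φ = 0.556523, sin λ = -0.325033, cos λ = -0.945703.
North component: ΔN = −sin φ cos λ·ΔX − sin φ sin λ·ΔY + cos φ·ΔZ = −(0.830832)(-0.945703)(494.8) − (0.830832)(-0.325033)(333.8) + (0.556523)(-329.0) = 295.82 m.
1° of latitude spans πR/180 = 111177 m, so Δφ = 295.82 / 111177 × 3600 = 9.579″.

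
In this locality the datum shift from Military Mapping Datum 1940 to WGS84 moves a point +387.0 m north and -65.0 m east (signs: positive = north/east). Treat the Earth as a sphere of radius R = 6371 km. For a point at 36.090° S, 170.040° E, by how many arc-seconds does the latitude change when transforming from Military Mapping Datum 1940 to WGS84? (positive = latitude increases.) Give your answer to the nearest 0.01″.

On a sphere of radius R, 1 rad of latitude = R, so Δφ = ΔN / R = 387.0 / 6371000 = 6.0744e-05 rad = 12.529″.

Δφ = 12.53″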